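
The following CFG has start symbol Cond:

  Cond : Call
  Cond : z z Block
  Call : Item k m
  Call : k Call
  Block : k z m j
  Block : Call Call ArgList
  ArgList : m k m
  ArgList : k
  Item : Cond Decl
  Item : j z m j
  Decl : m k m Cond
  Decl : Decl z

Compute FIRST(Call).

From Call : Item k m: add FIRST(Item) = { j, k, z }.
Call : k Call contributes {k}.
Union: FIRST(Call) = { j, k, z }.

{ j, k, z }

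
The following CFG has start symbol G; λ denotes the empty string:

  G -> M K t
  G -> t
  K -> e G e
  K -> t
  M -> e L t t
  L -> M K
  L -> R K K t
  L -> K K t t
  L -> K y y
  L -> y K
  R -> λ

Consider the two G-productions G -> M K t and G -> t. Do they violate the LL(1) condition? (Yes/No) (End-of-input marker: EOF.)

No

FIRST(M K t) = { e } and FIRST(t) = { t }.
The FIRST sets are disjoint and neither alternative is nullable — no conflict.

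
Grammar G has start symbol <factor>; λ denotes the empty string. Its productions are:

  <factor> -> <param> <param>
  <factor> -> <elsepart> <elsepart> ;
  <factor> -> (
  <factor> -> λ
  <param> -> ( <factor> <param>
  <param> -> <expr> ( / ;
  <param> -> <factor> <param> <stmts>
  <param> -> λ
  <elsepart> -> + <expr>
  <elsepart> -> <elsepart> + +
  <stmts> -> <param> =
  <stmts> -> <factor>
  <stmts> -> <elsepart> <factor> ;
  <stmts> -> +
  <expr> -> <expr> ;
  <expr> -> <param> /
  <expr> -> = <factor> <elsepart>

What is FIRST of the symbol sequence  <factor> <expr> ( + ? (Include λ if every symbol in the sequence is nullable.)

{ (, +, /, = }

Add FIRST(<factor>)\{λ} = { (, +, /, = }; <factor> is nullable, continue.
Add FIRST(<expr>) = { (, +, /, = }; <expr> is not nullable, stop.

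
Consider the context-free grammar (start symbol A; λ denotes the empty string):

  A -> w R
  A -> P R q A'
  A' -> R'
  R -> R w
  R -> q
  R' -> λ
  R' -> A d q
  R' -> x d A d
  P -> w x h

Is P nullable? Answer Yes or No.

No

Nullable nonterminals: A', R'.
No production of P has an RHS whose symbols are all nullable, so P is not nullable.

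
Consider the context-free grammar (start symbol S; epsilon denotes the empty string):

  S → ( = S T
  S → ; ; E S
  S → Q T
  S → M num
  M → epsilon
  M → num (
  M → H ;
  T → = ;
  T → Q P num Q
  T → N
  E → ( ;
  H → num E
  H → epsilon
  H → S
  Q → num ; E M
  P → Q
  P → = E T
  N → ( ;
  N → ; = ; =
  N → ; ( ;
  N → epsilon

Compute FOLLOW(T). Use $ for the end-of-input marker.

In S → ( = S T: T is at the end, add FOLLOW(S) = { $, (, ;, =, num }.
In S → Q T: T is at the end, add FOLLOW(S) = { $, (, ;, =, num }.
In P → = E T: T is at the end, add FOLLOW(P) = { num }.
Union: FOLLOW(T) = { $, (, ;, =, num }.

{ $, (, ;, =, num }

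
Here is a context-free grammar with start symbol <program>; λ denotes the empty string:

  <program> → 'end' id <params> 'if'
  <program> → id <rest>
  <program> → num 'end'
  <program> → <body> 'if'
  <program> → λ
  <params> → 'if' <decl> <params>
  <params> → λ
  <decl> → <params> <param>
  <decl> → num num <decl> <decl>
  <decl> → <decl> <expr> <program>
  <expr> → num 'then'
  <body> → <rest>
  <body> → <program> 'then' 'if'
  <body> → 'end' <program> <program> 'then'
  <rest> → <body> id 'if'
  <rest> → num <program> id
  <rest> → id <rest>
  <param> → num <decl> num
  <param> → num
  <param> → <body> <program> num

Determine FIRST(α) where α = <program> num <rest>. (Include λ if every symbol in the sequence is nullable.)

Add FIRST(<program>)\{λ} = { 'end', 'then', id, num }; <program> is nullable, continue.
num is a terminal; add {num} and stop.

{ 'end', 'then', id, num }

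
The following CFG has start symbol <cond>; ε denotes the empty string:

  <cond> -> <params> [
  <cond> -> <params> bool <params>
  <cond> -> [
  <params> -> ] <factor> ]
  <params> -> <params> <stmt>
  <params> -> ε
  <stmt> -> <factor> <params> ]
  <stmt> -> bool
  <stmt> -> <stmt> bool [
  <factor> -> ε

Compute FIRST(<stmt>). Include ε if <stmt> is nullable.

{ ], bool }

From <stmt> -> <factor> <params> ]: <factor>, <params> nullable, take FIRST(<factor>) ∪ FIRST(<params>) ∪ {]} = { ], bool }.
<stmt> -> bool contributes {bool}.
From <stmt> -> <stmt> bool [: add FIRST(<stmt>) = { ], bool }.
Union: FIRST(<stmt>) = { ], bool }.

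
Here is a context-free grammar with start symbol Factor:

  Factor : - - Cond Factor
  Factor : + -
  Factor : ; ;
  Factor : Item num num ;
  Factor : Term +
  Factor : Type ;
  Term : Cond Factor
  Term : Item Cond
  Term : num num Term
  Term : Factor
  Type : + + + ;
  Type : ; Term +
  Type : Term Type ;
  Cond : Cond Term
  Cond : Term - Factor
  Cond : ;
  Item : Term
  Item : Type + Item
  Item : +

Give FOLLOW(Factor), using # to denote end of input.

Factor is the start symbol, so # ∈ FOLLOW(Factor).
In Factor : - - Cond Factor: Factor is at the end, add FOLLOW(Factor) = { #, +, -, ;, num }.
In Term : Cond Factor: Factor is at the end, add FOLLOW(Term) = { +, -, ;, num }.
In Term : Factor: Factor is at the end, add FOLLOW(Term) = { +, -, ;, num }.
In Cond : Term - Factor: Factor is at the end, add FOLLOW(Cond) = { +, -, ;, num }.
Union: FOLLOW(Factor) = { #, +, -, ;, num }.

{ #, +, -, ;, num }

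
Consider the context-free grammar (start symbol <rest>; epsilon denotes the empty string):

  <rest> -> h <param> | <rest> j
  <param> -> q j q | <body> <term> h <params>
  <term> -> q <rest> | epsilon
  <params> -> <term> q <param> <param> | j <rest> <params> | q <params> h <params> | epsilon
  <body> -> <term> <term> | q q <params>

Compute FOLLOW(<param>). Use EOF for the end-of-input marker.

In <rest> -> h <param>: <param> is at the end, add FOLLOW(<rest>) = { EOF, h, j, q }.
In <params> -> <term> q <param> <param>: add FIRST(<param>) = { h, q }.
In <params> -> <term> q <param> <param>: <param> is at the end, add FOLLOW(<params>) = { EOF, h, j, q }.
Union: FOLLOW(<param>) = { EOF, h, j, q }.

{ EOF, h, j, q }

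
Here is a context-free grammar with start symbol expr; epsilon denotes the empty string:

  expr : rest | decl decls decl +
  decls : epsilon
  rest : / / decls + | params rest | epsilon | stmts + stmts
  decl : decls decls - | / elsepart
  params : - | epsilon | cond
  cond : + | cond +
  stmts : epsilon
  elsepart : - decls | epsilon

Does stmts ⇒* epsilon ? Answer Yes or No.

Yes

stmts has an epsilon-production, so stmts ⇒ epsilon.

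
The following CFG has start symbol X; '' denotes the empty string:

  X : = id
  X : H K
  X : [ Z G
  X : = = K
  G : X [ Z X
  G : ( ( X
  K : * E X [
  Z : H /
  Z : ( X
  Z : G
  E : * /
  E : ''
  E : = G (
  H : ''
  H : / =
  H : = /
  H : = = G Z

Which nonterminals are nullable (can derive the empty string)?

{ E, H }

Directly nullable (have an ''-production): E, H.
No other nonterminal has a production whose RHS symbols are all nullable.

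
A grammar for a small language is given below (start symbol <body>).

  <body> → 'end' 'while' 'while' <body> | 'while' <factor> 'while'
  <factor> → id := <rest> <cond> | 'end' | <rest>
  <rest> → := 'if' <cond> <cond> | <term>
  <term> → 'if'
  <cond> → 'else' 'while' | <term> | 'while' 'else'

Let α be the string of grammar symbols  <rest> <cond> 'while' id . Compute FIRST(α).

{ 'if', := }

Add FIRST(<rest>) = { 'if', := }; <rest> is not nullable, stop.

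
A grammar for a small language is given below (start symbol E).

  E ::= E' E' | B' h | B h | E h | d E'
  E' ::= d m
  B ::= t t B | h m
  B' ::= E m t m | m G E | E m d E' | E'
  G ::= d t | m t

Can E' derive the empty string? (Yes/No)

No

No nonterminal in this grammar is nullable.
No production of E' has an RHS whose symbols are all nullable, so E' is not nullable.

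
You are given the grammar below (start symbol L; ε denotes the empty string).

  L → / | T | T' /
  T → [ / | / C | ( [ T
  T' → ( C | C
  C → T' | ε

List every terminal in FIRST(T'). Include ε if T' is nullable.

T' → ( C contributes {(}.
From T' → C: add FIRST(C) = { (, ε } (including ε since C is nullable).
Union: FIRST(T') = { (, ε }.

{ (, ε }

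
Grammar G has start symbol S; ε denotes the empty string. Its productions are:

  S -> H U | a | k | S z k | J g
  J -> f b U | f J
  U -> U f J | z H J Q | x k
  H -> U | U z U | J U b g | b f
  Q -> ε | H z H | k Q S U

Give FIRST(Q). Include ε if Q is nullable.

Q -> ε contributes ε.
From Q -> H z H: add FIRST(H) = { b, f, x, z }.
Q -> k Q S U contributes {k}.
Union: FIRST(Q) = { b, f, k, x, z, ε }.

{ b, f, k, x, z, ε }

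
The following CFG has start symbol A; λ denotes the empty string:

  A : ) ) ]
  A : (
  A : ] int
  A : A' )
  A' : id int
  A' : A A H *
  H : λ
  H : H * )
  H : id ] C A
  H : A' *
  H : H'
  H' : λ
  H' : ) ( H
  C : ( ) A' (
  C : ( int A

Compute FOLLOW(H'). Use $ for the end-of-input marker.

{ * }

In H : H': H' is at the end, add FOLLOW(H) = { * }.
Union: FOLLOW(H') = { * }.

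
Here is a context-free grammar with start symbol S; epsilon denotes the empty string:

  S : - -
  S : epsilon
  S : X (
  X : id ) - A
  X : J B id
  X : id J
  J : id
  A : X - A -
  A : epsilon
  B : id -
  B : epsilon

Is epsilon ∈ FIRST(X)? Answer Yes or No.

No

Nullable nonterminals: A, B, S.
No production of X has an RHS whose symbols are all nullable, so X is not nullable.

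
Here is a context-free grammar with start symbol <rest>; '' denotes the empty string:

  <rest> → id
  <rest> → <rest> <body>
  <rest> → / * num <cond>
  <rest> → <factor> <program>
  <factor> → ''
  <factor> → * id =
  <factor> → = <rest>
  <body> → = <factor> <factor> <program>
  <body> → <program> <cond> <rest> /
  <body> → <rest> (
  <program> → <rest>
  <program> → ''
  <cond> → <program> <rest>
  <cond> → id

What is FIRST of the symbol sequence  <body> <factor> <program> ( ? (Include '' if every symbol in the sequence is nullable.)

{ (, *, /, =, id }

Add FIRST(<body>) = { (, *, /, =, id }; <body> is not nullable, stop.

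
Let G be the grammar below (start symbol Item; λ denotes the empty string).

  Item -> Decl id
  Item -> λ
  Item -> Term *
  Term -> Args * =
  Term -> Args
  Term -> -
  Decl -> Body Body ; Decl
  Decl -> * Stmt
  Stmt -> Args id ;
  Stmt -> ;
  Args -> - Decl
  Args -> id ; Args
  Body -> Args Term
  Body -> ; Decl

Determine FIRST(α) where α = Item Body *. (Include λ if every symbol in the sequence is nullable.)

Add FIRST(Item)\{λ} = { *, -, ;, id }; Item is nullable, continue.
Add FIRST(Body) = { -, ;, id }; Body is not nullable, stop.

{ *, -, ;, id }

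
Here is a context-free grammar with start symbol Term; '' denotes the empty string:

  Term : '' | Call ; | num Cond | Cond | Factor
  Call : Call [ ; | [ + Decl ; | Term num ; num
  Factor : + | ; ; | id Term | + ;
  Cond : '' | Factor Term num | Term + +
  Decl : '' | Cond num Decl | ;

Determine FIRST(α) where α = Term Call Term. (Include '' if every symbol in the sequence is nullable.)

{ +, ;, [, id, num }

Add FIRST(Term)\{''} = { +, ;, [, id, num }; Term is nullable, continue.
Add FIRST(Call) = { +, ;, [, id, num }; Call is not nullable, stop.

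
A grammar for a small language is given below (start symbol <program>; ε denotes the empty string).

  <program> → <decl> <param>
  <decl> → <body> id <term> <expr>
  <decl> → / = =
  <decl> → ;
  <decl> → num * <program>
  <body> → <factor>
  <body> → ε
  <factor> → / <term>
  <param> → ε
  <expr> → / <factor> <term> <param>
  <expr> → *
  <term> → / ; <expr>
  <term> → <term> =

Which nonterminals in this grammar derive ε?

Directly nullable (have an ε-production): <body>, <param>.
No other nonterminal has a production whose RHS symbols are all nullable.

{ <body>, <param> }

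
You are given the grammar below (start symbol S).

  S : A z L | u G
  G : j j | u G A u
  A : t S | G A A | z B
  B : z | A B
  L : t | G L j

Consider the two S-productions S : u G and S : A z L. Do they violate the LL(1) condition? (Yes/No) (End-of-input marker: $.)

FIRST(u G) = { u } and FIRST(A z L) = { j, t, u, z }.
Both contain u, so the two alternatives are not disjoint — LL(1) conflict.

Yes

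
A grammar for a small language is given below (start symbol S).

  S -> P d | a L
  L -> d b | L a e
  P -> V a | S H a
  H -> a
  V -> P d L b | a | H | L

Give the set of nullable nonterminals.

No nonterminal has an empty production or an RHS whose symbols are all nullable.

{ } (none)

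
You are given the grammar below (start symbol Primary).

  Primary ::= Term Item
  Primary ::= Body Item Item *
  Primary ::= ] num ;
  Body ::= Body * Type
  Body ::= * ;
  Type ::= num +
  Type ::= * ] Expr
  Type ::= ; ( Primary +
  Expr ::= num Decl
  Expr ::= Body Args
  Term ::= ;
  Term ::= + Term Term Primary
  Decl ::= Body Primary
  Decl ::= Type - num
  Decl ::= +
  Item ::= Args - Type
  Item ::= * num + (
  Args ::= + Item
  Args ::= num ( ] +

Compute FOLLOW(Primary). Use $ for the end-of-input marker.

Primary is the start symbol, so $ ∈ FOLLOW(Primary).
In Type ::= ; ( Primary +: add FIRST(+) = { + }.
In Term ::= + Term Term Primary: Primary is at the end, add FOLLOW(Term) = { *, +, ;, ], num }.
In Decl ::= Body Primary: Primary is at the end, add FOLLOW(Decl) = { $, *, +, -, ;, ], num }.
Union: FOLLOW(Primary) = { $, *, +, -, ;, ], num }.

{ $, *, +, -, ;, ], num }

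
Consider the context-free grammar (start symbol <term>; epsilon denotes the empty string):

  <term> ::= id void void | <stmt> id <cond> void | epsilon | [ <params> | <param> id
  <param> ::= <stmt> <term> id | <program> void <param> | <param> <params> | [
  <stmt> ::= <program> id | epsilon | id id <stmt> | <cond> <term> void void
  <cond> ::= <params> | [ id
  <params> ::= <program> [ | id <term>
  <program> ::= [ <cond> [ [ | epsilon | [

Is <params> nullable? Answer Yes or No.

No

Nullable nonterminals: <program>, <stmt>, <term>.
No production of <params> has an RHS whose symbols are all nullable, so <params> is not nullable.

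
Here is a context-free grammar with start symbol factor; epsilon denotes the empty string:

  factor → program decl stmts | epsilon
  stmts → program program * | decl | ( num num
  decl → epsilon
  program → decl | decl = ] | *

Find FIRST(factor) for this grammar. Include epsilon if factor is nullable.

{ (, *, =, epsilon }

From factor → program decl stmts: program, decl, stmts nullable, take FIRST(program) ∪ FIRST(decl) ∪ FIRST(stmts) = { (, *, = }; also epsilon since the whole RHS is nullable.
factor → epsilon contributes epsilon.
Union: FIRST(factor) = { (, *, =, epsilon }.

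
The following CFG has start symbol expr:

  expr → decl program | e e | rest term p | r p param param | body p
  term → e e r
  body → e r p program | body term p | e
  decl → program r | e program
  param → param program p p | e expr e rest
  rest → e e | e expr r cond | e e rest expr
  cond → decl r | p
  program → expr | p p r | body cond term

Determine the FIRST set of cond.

{ e, p, r }

From cond → decl r: add FIRST(decl) = { e, p, r }.
cond → p contributes {p}.
Union: FIRST(cond) = { e, p, r }.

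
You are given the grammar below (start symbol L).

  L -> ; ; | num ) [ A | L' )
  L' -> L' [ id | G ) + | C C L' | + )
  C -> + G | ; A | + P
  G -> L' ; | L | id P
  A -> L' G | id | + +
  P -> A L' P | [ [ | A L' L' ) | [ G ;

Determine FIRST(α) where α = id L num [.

id is a terminal; add {id} and stop.

{ id }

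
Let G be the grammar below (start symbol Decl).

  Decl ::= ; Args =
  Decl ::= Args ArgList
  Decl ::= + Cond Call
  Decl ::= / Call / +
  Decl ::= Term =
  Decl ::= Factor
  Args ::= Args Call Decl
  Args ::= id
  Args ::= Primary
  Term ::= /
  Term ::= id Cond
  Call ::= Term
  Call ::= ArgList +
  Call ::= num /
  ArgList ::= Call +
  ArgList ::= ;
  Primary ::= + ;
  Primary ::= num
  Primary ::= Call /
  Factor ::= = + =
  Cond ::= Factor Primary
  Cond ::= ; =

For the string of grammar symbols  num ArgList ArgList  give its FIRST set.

{ num }

num is a terminal; add {num} and stop.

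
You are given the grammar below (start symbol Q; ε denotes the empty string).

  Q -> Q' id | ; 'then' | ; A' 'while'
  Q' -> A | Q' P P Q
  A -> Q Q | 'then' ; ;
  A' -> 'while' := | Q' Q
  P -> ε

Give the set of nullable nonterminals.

{ P }

Directly nullable (have an ε-production): P.
No other nonterminal has a production whose RHS symbols are all nullable.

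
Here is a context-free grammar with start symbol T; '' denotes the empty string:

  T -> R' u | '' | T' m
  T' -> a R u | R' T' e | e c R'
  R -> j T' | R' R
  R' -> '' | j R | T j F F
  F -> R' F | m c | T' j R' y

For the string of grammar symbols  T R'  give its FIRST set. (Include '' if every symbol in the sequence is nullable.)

{ a, e, j, u, '' }

Add FIRST(T)\{''} = { a, e, j, u }; T is nullable, continue.
Add FIRST(R')\{''} = { a, e, j, u }; R' is nullable, continue.
Every symbol is nullable, so include ''.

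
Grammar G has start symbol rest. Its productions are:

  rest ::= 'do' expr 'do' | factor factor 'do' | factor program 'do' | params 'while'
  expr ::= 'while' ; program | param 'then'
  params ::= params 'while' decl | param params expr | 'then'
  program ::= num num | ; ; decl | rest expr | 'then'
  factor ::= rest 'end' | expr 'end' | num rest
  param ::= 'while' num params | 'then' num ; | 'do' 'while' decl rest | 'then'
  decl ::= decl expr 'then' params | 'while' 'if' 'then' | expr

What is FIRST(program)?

{ 'do', 'then', 'while', ;, num }

program ::= num num contributes {num}.
program ::= ; ; decl contributes {;}.
From program ::= rest expr: add FIRST(rest) = { 'do', 'then', 'while', num }.
program ::= 'then' contributes {'then'}.
Union: FIRST(program) = { 'do', 'then', 'while', ;, num }.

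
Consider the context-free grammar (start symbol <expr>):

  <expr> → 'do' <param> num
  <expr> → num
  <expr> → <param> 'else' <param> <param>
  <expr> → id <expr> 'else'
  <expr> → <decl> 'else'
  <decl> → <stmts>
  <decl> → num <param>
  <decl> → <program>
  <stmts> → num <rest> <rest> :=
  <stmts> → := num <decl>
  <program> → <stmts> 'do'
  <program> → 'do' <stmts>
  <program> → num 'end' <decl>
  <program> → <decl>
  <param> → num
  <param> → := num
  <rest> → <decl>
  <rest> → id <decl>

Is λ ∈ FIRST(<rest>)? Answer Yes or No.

No

No nonterminal in this grammar is nullable.
No production of <rest> has an RHS whose symbols are all nullable, so <rest> is not nullable.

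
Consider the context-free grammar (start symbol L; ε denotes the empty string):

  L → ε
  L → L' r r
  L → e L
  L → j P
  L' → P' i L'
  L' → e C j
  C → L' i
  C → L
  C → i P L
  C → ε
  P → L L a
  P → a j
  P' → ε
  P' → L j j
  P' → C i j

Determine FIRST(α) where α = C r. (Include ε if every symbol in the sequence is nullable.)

Add FIRST(C)\{ε} = { e, i, j }; C is nullable, continue.
r is a terminal; add {r} and stop.

{ e, i, j, r }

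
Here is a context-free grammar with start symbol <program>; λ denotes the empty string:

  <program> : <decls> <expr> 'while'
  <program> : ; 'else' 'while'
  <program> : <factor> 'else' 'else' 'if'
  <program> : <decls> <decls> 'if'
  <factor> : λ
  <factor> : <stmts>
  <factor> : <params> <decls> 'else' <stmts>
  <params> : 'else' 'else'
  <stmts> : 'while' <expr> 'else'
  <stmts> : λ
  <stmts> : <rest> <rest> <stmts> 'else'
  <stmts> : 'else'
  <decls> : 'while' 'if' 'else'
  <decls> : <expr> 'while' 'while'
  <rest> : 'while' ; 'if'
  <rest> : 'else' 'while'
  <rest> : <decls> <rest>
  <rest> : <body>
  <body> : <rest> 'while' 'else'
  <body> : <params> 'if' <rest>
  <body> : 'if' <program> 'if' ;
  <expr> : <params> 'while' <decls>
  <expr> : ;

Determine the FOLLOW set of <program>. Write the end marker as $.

{ $, 'if' }

<program> is the start symbol, so $ ∈ FOLLOW(<program>).
In <body> : 'if' <program> 'if' ;: add FIRST('if' ;) = { 'if' }.
Union: FOLLOW(<program>) = { $, 'if' }.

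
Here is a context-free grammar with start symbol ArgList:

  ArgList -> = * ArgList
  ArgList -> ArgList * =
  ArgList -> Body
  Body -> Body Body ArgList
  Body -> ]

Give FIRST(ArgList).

ArgList -> = * ArgList contributes {=}.
From ArgList -> ArgList * =: add FIRST(ArgList) = { =, ] }.
From ArgList -> Body: add FIRST(Body) = { ] }.
Union: FIRST(ArgList) = { =, ] }.

{ =, ] }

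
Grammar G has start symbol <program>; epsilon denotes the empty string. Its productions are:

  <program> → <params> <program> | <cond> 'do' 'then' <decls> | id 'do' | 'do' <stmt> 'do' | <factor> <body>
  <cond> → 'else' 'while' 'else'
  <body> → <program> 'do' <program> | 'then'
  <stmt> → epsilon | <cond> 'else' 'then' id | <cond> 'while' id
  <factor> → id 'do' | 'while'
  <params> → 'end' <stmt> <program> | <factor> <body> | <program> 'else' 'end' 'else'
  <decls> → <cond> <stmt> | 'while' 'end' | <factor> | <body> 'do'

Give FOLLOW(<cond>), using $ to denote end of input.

In <program> → <cond> 'do' 'then' <decls>: add FIRST('do' 'then' <decls>) = { 'do' }.
In <stmt> → <cond> 'else' 'then' id: add FIRST('else' 'then' id) = { 'else' }.
In <stmt> → <cond> 'while' id: add FIRST('while' id) = { 'while' }.
In <decls> → <cond> <stmt>: add FIRST(<stmt>)\{epsilon} = { 'else' }.
  Since <stmt> is nullable, also add FOLLOW(<decls>) = { $, 'do', 'else', 'end', 'while', id }.
Union: FOLLOW(<cond>) = { $, 'do', 'else', 'end', 'while', id }.

{ $, 'do', 'else', 'end', 'while', id }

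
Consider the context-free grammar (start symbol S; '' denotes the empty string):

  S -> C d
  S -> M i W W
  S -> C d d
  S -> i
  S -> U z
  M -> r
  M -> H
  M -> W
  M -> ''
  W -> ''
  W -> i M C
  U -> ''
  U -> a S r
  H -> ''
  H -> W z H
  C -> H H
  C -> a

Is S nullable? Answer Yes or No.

No

Nullable nonterminals: C, H, M, U, W.
No production of S has an RHS whose symbols are all nullable, so S is not nullable.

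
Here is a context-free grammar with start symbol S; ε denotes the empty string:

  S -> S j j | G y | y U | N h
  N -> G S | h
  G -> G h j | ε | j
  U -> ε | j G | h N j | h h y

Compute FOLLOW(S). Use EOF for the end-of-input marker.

{ EOF, h, j }

S is the start symbol, so EOF ∈ FOLLOW(S).
In S -> S j j: add FIRST(j j) = { j }.
In N -> G S: S is at the end, add FOLLOW(N) = { h, j }.
Union: FOLLOW(S) = { EOF, h, j }.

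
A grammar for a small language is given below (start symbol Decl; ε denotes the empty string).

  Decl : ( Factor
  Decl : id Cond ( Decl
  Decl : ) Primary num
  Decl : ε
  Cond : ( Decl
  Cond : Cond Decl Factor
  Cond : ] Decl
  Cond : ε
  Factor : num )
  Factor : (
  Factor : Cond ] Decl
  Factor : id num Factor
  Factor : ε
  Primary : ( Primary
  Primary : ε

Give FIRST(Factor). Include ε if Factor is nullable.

{ (, ), ], id, num, ε }

Factor : num ) contributes {num}.
Factor : ( contributes {(}.
From Factor : Cond ] Decl: Cond nullable, take FIRST(Cond) ∪ {]} = { (, ), ], id, num }.
Factor : id num Factor contributes {id}.
Factor : ε contributes ε.
Union: FIRST(Factor) = { (, ), ], id, num, ε }.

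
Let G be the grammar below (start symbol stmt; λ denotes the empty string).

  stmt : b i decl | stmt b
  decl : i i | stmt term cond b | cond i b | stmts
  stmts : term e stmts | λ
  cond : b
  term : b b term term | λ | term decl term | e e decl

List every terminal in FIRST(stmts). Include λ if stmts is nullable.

{ b, e, i, λ }

From stmts : term e stmts: term nullable, take FIRST(term) ∪ {e} = { b, e, i }.
stmts : λ contributes λ.
Union: FIRST(stmts) = { b, e, i, λ }.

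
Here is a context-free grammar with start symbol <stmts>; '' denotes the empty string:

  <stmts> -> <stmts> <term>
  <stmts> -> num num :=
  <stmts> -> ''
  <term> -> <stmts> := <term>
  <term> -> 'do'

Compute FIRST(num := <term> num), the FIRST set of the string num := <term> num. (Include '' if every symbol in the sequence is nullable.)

{ num }

num is a terminal; add {num} and stop.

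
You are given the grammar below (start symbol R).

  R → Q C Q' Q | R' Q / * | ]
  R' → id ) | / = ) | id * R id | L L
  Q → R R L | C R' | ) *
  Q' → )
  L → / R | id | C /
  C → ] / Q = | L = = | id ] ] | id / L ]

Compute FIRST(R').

R' → id ) contributes {id}.
R' → / = ) contributes {/}.
R' → id * R id contributes {id}.
From R' → L L: add FIRST(L) = { /, ], id }.
Union: FIRST(R') = { /, ], id }.

{ /, ], id }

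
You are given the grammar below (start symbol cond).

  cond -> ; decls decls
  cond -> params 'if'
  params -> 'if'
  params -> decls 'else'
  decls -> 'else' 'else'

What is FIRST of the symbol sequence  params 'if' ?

{ 'else', 'if' }

Add FIRST(params) = { 'else', 'if' }; params is not nullable, stop.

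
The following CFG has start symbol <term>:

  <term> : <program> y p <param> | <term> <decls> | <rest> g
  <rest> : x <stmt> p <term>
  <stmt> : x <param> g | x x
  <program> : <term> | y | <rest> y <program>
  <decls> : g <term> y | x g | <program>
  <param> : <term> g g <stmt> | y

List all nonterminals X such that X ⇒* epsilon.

No nonterminal has an empty production or an RHS whose symbols are all nullable.

{ } (none)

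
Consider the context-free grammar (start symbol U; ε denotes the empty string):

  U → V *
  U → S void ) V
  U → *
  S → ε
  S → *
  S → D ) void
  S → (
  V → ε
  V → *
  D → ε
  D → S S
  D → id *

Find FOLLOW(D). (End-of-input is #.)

In S → D ) void: add FIRST() void) = { ) }.
Union: FOLLOW(D) = { ) }.

{ ) }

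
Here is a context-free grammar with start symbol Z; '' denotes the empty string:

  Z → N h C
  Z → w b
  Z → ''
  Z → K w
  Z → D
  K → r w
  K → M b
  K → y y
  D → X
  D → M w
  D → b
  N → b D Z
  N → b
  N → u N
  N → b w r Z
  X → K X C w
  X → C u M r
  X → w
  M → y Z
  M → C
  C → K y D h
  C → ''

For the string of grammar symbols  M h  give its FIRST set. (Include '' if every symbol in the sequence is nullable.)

Add FIRST(M)\{''} = { b, r, y }; M is nullable, continue.
h is a terminal; add {h} and stop.

{ b, h, r, y }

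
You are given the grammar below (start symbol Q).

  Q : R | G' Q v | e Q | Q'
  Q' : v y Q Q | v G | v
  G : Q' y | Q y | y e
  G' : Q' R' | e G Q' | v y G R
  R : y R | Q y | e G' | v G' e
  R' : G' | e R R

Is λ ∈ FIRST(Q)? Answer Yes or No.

No

No nonterminal in this grammar is nullable.
No production of Q has an RHS whose symbols are all nullable, so Q is not nullable.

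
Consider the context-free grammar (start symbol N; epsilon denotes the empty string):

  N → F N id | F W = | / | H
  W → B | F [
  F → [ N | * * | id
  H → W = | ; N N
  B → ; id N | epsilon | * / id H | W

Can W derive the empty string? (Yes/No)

W → B and each of B is nullable, so W ⇒* epsilon.

Yes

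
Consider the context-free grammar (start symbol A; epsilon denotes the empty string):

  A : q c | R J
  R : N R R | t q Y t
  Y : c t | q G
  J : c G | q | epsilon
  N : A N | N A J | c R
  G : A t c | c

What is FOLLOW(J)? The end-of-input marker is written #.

{ #, c, q, t }

In A : R J: J is at the end, add FOLLOW(A) = { #, c, q, t }.
In N : N A J: J is at the end, add FOLLOW(N) = { c, q, t }.
Union: FOLLOW(J) = { #, c, q, t }.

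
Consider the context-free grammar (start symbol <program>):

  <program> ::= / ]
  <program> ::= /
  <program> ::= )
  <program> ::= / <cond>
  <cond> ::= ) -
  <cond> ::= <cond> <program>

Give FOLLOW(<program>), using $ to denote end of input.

<program> is the start symbol, so $ ∈ FOLLOW(<program>).
In <cond> ::= <cond> <program>: <program> is at the end, add FOLLOW(<cond>) = { $, ), / }.
Union: FOLLOW(<program>) = { $, ), / }.

{ $, ), / }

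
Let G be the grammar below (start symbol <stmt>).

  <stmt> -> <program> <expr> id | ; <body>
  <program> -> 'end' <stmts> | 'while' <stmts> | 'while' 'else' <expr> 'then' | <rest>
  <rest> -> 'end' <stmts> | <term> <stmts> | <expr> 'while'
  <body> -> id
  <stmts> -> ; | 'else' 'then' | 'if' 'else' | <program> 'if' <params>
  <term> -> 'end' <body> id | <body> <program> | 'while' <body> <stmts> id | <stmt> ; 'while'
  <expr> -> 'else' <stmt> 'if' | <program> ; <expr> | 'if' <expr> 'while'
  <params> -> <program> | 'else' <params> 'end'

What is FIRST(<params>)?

From <params> -> <program>: add FIRST(<program>) = { 'else', 'end', 'if', 'while', ;, id }.
<params> -> 'else' <params> 'end' contributes {'else'}.
Union: FIRST(<params>) = { 'else', 'end', 'if', 'while', ;, id }.

{ 'else', 'end', 'if', 'while', ;, id }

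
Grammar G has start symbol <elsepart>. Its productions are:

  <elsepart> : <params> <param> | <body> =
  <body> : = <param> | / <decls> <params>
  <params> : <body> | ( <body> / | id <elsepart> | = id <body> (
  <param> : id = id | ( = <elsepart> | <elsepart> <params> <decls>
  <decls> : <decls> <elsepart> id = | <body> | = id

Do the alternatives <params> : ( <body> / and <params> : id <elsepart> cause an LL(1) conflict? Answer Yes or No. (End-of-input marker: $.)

No

FIRST(( <body> /) = { ( } and FIRST(id <elsepart>) = { id }.
The FIRST sets are disjoint and neither alternative is nullable — no conflict.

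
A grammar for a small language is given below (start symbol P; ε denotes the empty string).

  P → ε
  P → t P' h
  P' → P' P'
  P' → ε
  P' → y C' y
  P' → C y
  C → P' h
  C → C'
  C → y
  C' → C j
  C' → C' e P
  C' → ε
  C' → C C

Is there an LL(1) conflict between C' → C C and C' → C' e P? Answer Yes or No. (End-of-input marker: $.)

Yes

FIRST(C C) = { e, h, j, y, ε } and FIRST(C' e P) = { e, h, j, y }.
Both contain e, so the two alternatives are not disjoint — LL(1) conflict.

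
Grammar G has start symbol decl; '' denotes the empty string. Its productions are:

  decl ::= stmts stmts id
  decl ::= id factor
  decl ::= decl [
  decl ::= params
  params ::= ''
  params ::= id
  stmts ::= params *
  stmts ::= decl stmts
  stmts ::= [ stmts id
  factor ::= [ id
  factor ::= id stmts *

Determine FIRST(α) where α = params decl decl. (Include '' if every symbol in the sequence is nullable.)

Add FIRST(params)\{''} = { id }; params is nullable, continue.
Add FIRST(decl)\{''} = { *, [, id }; decl is nullable, continue.
Add FIRST(decl)\{''} = { *, [, id }; decl is nullable, continue.
Every symbol is nullable, so include ''.

{ *, [, id, '' }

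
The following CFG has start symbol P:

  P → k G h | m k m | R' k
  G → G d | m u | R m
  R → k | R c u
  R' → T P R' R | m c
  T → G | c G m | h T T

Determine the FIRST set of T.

From T → G: add FIRST(G) = { k, m }.
T → c G m contributes {c}.
T → h T T contributes {h}.
Union: FIRST(T) = { c, h, k, m }.

{ c, h, k, m }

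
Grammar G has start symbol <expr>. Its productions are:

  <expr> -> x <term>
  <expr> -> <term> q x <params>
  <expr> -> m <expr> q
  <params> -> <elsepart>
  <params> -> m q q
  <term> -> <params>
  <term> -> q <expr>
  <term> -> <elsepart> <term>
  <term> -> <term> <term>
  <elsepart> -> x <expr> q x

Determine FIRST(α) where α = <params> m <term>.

{ m, x }

Add FIRST(<params>) = { m, x }; <params> is not nullable, stop.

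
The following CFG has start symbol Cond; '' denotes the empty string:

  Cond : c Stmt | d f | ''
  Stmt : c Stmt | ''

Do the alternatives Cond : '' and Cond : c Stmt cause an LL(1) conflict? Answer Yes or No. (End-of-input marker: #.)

FIRST('') = { '' } and FIRST(c Stmt) = { c }.
The first is nullable but FOLLOW(Cond) = { # } is disjoint from FIRST of the second.

No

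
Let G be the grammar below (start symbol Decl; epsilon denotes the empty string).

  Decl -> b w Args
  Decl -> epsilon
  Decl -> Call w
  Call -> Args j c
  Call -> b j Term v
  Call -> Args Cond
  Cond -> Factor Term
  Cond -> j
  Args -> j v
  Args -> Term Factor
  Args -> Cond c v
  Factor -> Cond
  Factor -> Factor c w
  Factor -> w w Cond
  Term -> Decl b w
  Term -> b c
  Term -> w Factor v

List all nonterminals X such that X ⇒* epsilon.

{ Decl }

Directly nullable (have an epsilon-production): Decl.
No other nonterminal has a production whose RHS symbols are all nullable.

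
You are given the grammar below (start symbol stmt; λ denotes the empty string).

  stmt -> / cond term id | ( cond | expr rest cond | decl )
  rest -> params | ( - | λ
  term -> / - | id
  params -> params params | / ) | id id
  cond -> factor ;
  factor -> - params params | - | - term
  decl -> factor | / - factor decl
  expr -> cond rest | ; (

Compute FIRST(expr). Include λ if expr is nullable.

From expr -> cond rest: add FIRST(cond) = { - }.
expr -> ; ( contributes {;}.
Union: FIRST(expr) = { -, ; }.

{ -, ; }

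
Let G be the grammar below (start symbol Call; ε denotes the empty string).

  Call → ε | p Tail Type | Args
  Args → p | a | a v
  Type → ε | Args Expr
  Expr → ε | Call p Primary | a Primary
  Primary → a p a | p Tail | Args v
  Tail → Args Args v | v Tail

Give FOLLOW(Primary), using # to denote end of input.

{ #, p }

In Expr → Call p Primary: Primary is at the end, add FOLLOW(Expr) = { #, p }.
In Expr → a Primary: Primary is at the end, add FOLLOW(Expr) = { #, p }.
Union: FOLLOW(Primary) = { #, p }.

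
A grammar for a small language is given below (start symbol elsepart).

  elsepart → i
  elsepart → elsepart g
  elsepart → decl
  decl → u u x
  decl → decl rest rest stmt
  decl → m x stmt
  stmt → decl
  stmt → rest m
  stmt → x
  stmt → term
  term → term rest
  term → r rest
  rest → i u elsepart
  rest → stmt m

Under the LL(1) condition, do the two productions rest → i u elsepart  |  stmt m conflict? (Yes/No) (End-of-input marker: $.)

FIRST(i u elsepart) = { i } and FIRST(stmt m) = { i, m, r, u, x }.
Both contain i, so the two alternatives are not disjoint — LL(1) conflict.

Yes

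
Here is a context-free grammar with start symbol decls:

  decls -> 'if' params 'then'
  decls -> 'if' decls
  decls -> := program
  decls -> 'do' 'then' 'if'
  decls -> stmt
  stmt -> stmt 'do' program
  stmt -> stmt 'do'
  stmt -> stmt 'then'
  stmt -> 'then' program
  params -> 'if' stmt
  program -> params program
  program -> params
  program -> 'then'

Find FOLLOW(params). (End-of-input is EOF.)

{ EOF, 'do', 'if', 'then' }

In decls -> 'if' params 'then': add FIRST('then') = { 'then' }.
In program -> params program: add FIRST(program) = { 'if', 'then' }.
In program -> params: params is at the end, add FOLLOW(program) = { EOF, 'do', 'if', 'then' }.
Union: FOLLOW(params) = { EOF, 'do', 'if', 'then' }.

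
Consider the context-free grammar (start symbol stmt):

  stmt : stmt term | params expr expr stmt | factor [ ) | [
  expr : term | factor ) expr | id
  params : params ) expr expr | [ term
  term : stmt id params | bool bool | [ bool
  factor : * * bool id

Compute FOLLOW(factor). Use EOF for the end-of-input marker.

In stmt : factor [ ): add FIRST([ )) = { [ }.
In expr : factor ) expr: add FIRST() expr) = { ) }.
Union: FOLLOW(factor) = { ), [ }.

{ ), [ }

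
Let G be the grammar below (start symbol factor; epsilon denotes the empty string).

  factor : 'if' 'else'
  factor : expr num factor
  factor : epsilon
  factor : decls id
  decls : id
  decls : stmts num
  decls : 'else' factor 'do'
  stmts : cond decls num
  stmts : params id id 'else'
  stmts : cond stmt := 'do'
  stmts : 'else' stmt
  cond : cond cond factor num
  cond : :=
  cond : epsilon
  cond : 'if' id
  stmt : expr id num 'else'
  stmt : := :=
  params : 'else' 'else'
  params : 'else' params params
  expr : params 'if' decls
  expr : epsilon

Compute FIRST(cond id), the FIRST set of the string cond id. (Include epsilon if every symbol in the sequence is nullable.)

{ 'else', 'if', :=, id, num }

Add FIRST(cond)\{epsilon} = { 'else', 'if', :=, id, num }; cond is nullable, continue.
id is a terminal; add {id} and stop.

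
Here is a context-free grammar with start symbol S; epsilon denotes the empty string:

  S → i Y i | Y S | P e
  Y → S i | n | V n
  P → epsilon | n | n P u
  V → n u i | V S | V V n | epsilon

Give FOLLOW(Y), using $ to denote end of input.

In S → i Y i: add FIRST(i) = { i }.
In S → Y S: add FIRST(S) = { e, i, n }.
Union: FOLLOW(Y) = { e, i, n }.

{ e, i, n }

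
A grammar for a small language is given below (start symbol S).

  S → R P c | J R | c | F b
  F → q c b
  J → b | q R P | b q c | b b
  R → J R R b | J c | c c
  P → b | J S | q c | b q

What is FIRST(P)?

{ b, q }

P → b contributes {b}.
From P → J S: add FIRST(J) = { b, q }.
P → q c contributes {q}.
P → b q contributes {b}.
Union: FIRST(P) = { b, q }.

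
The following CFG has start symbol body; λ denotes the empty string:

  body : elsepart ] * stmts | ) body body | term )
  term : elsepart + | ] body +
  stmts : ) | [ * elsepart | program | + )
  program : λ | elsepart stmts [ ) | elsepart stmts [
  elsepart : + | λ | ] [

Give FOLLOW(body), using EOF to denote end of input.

{ EOF, ), +, ] }

body is the start symbol, so EOF ∈ FOLLOW(body).
In body : ) body body: add FIRST(body) = { ), +, ] }.
In body : ) body body: body is at the end, add FOLLOW(body) = { EOF, ), +, ] }.
In term : ] body +: add FIRST(+) = { + }.
Union: FOLLOW(body) = { EOF, ), +, ] }.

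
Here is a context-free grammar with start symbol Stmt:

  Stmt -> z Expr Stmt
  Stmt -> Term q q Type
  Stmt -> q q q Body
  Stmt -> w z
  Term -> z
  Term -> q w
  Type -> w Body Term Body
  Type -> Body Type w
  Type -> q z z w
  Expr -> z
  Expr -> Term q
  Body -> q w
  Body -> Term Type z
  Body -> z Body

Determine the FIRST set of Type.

Type -> w Body Term Body contributes {w}.
From Type -> Body Type w: add FIRST(Body) = { q, z }.
Type -> q z z w contributes {q}.
Union: FIRST(Type) = { q, w, z }.

{ q, w, z }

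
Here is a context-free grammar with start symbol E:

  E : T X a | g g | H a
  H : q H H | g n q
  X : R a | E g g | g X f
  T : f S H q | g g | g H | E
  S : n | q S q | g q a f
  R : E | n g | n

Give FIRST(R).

From R : E: add FIRST(E) = { f, g, q }.
R : n g contributes {n}.
R : n contributes {n}.
Union: FIRST(R) = { f, g, n, q }.

{ f, g, n, q }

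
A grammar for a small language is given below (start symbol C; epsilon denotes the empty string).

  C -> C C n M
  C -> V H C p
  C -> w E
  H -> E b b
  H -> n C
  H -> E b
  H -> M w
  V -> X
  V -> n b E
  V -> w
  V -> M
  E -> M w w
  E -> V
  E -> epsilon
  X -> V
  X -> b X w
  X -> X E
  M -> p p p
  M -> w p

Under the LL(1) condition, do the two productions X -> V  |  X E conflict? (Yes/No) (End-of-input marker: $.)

Yes

FIRST(V) = { b, n, p, w } and FIRST(X E) = { b, n, p, w }.
Both contain b, so the two alternatives are not disjoint — LL(1) conflict.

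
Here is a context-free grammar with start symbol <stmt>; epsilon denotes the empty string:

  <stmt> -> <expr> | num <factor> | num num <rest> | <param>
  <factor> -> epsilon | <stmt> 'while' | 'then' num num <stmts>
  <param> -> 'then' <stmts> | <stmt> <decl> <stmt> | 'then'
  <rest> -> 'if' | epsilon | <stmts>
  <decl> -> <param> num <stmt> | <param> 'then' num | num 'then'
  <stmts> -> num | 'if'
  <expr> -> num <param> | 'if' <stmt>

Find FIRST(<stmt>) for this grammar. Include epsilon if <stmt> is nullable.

From <stmt> -> <expr>: add FIRST(<expr>) = { 'if', num }.
<stmt> -> num <factor> contributes {num}.
<stmt> -> num num <rest> contributes {num}.
From <stmt> -> <param>: add FIRST(<param>) = { 'if', 'then', num }.
Union: FIRST(<stmt>) = { 'if', 'then', num }.

{ 'if', 'then', num }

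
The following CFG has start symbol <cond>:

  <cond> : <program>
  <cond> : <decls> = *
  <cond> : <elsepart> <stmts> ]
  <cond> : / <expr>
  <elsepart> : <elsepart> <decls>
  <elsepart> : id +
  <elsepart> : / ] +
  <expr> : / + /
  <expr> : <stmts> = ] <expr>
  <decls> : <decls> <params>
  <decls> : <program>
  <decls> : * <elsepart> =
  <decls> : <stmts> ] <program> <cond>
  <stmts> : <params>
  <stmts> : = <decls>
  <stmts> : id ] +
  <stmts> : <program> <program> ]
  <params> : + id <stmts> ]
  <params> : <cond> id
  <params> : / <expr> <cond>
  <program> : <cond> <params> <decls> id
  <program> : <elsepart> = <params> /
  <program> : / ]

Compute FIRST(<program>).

{ *, +, /, =, id }

From <program> : <cond> <params> <decls> id: add FIRST(<cond>) = { *, +, /, =, id }.
From <program> : <elsepart> = <params> /: add FIRST(<elsepart>) = { /, id }.
<program> : / ] contributes {/}.
Union: FIRST(<program>) = { *, +, /, =, id }.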